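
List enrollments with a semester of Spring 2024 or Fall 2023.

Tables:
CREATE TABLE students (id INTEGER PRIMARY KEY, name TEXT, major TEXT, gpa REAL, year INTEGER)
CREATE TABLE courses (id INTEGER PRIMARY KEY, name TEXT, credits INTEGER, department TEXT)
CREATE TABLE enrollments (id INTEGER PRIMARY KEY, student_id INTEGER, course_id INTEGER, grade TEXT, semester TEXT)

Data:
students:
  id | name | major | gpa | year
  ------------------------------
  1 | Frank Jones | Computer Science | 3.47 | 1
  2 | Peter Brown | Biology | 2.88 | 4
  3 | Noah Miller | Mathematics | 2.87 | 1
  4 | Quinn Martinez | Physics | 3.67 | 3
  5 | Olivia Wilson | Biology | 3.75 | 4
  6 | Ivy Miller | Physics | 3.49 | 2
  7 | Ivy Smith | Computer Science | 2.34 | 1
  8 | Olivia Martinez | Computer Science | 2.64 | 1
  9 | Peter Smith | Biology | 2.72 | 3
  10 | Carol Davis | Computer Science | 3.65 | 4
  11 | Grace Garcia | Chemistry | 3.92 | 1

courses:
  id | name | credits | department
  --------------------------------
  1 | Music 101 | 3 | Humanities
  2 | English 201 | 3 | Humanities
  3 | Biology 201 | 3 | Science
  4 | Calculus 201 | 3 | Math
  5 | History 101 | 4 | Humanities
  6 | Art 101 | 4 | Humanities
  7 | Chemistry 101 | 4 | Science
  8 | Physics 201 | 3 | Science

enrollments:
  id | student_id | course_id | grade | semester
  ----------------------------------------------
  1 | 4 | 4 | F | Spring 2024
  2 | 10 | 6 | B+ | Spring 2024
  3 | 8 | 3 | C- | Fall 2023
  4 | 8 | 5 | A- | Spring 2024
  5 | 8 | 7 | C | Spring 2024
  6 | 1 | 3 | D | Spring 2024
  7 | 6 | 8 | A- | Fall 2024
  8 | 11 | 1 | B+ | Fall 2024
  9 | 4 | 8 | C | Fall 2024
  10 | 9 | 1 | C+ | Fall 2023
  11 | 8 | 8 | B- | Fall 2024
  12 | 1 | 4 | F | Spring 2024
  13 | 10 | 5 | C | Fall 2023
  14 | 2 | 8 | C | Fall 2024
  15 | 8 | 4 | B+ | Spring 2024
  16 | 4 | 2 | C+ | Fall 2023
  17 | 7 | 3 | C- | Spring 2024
SELECT id, semester FROM enrollments WHERE semester IN ('Spring 2024', 'Fall 2023')

Execution result:
id | semester
1 | Spring 2024
2 | Spring 2024
3 | Fall 2023
4 | Spring 2024
5 | Spring 2024
6 | Spring 2024
10 | Fall 2023
12 | Spring 2024
13 | Fall 2023
15 | Spring 2024
16 | Fall 2023
17 | Spring 2024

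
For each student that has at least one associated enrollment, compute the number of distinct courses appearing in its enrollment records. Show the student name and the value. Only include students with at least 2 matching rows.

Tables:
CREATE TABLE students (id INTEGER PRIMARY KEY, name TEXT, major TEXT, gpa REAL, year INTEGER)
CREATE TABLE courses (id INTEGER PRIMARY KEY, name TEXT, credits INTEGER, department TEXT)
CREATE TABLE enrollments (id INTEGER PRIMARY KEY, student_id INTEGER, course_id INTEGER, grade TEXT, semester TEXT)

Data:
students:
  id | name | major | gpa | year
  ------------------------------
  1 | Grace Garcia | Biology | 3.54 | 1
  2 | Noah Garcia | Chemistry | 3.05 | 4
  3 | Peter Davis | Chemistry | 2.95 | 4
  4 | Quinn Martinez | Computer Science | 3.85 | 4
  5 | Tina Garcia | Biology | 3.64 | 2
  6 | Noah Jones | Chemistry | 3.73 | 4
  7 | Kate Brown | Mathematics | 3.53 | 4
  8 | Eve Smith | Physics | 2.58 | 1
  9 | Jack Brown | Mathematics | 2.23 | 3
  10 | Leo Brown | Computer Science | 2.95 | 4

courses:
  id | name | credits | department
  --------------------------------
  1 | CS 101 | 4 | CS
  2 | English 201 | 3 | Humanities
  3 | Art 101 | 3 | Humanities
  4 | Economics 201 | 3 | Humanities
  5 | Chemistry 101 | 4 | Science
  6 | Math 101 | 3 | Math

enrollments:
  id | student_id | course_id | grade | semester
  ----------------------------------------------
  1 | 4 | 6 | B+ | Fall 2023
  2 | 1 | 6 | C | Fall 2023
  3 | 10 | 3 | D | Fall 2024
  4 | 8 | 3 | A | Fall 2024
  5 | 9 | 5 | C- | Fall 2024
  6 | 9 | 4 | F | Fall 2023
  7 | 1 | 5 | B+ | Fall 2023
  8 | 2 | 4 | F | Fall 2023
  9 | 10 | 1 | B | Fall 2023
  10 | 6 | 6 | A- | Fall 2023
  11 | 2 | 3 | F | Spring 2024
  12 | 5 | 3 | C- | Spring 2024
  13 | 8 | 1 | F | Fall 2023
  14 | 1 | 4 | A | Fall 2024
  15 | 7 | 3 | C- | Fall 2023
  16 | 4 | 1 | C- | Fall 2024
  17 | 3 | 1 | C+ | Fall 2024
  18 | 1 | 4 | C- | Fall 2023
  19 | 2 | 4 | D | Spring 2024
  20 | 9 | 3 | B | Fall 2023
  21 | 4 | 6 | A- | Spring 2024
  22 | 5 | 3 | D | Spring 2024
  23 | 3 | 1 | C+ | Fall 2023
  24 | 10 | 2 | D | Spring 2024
SELECT p.name, COUNT(DISTINCT c.course_id) AS distinct_course_count FROM enrollments c JOIN students p ON c.student_id = p.id GROUP BY p.id, p.name HAVING COUNT(*) >= 2

Execution result:
name | distinct_course_count
Grace Garcia | 3
Noah Garcia | 2
Peter Davis | 1
Quinn Martinez | 2
Tina Garcia | 1
Eve Smith | 2
Jack Brown | 3
Leo Brown | 3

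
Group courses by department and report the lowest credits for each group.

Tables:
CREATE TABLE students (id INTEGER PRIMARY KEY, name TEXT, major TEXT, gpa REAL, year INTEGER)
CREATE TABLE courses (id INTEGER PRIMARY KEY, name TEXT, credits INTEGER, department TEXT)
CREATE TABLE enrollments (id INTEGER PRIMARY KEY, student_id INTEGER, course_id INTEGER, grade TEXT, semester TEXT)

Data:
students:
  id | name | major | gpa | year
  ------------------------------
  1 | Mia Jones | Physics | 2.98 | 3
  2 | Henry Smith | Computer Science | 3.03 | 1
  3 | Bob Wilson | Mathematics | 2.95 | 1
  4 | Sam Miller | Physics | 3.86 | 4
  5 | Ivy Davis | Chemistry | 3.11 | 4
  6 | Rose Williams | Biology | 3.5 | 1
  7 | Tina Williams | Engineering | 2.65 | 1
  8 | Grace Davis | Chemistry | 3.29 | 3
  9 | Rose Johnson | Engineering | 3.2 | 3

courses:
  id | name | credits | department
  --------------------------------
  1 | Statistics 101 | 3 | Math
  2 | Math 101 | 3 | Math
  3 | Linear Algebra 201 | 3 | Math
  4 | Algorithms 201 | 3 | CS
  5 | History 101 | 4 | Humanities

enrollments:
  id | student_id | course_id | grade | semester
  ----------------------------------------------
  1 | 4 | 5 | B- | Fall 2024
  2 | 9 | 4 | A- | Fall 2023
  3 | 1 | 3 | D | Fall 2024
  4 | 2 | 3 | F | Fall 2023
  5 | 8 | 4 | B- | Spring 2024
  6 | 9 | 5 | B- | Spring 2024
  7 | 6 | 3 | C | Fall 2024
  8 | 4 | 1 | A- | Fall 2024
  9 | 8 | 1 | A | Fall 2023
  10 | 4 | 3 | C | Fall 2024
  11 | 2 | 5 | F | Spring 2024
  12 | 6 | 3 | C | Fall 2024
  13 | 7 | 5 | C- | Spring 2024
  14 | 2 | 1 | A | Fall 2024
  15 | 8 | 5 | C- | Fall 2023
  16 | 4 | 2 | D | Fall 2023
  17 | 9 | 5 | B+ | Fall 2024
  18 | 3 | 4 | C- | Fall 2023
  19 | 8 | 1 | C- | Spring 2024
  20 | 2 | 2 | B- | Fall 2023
SELECT department, MIN(credits) AS min_credits FROM courses GROUP BY department

Execution result:
department | min_credits
CS | 3
Humanities | 4
Math | 3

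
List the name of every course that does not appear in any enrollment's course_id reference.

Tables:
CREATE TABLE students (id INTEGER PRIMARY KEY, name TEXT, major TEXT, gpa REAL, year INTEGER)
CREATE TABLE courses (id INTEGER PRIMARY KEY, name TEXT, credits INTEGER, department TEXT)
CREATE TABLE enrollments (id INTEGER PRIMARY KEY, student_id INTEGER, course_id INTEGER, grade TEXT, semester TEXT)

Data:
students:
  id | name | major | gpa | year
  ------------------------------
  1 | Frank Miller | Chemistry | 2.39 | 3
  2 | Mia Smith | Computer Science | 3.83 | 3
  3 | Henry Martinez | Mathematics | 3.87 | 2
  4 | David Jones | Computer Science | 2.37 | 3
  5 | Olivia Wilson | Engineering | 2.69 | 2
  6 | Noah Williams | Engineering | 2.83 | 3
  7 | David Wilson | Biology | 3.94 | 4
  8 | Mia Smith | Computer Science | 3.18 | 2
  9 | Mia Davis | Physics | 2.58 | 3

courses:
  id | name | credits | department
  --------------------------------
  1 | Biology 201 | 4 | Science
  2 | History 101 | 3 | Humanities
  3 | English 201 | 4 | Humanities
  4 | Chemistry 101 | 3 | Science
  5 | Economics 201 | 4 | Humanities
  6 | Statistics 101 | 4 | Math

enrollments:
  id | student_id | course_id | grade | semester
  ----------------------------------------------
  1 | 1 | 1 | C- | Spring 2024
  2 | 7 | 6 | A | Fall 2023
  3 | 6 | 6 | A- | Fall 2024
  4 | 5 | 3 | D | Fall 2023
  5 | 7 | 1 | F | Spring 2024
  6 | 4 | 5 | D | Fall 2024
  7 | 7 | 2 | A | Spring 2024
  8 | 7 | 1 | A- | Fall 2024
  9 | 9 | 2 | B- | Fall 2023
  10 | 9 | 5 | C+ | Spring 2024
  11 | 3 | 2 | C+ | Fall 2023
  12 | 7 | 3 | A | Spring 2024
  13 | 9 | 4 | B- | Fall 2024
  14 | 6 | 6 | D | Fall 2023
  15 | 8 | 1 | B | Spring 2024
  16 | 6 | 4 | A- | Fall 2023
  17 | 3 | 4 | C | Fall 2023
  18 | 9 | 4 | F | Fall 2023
SELECT p.name FROM courses p LEFT JOIN enrollments c ON c.course_id = p.id WHERE c.id IS NULL

Execution result:
(no rows)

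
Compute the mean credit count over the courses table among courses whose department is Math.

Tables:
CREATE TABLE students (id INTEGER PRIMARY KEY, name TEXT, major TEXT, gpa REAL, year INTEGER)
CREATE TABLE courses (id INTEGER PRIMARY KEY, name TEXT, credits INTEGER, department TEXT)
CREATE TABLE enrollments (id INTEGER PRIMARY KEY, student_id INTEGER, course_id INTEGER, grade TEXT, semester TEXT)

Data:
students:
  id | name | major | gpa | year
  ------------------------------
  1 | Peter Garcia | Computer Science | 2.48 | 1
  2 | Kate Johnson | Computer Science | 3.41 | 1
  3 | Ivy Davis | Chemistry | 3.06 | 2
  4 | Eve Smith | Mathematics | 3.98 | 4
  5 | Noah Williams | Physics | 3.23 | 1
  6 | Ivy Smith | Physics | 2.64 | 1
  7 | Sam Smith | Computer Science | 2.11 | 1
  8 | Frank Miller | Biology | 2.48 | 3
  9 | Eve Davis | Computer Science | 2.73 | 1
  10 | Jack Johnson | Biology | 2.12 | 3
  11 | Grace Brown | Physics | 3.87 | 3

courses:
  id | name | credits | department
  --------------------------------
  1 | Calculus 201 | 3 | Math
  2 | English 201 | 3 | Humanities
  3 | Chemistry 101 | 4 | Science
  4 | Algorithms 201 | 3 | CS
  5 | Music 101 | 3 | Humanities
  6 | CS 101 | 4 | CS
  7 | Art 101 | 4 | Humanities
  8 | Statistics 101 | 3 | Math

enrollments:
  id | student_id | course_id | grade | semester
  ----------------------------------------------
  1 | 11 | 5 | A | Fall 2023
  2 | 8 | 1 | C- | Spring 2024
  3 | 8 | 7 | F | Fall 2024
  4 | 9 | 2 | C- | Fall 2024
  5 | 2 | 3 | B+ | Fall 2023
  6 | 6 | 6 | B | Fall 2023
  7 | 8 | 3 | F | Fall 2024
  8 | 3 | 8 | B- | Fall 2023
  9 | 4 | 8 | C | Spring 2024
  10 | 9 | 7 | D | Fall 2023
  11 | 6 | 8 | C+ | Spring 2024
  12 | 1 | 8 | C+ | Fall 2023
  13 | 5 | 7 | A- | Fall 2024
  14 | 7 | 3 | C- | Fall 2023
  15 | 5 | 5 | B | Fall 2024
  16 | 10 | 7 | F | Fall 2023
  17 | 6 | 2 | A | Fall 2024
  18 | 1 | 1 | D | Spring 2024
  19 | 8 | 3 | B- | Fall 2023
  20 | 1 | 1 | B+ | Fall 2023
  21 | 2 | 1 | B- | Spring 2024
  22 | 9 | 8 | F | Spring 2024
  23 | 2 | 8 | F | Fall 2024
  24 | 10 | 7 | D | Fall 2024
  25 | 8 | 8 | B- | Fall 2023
SELECT AVG(credits) FROM courses WHERE department = 'Math'

Execution result:
3.00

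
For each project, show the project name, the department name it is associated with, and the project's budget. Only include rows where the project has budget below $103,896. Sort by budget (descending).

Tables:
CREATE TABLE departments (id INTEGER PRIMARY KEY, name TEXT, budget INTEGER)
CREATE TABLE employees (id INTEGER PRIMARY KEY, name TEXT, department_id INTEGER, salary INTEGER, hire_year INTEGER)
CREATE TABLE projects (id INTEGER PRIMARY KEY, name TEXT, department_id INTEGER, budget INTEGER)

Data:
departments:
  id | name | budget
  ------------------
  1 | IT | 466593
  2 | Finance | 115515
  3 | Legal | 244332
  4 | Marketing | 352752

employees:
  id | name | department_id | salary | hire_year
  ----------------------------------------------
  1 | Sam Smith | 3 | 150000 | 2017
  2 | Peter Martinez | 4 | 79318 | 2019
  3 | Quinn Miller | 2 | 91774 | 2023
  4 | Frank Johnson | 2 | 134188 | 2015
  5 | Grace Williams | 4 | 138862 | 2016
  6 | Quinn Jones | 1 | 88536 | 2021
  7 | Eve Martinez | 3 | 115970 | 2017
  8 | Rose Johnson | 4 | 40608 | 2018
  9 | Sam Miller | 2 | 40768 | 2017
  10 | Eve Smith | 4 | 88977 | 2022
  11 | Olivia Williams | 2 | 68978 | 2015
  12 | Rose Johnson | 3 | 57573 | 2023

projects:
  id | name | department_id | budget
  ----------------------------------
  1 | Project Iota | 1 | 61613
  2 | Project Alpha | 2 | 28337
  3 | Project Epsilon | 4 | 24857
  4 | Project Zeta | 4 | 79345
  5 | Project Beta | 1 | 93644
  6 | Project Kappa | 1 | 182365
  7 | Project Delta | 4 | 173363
SELECT c.name, p.name AS department, c.budget FROM projects c JOIN departments p ON c.department_id = p.id WHERE c.budget < 103896 ORDER BY c.budget DESC

Execution result:
name | department | budget
Project Beta | IT | 93644
Project Zeta | Marketing | 79345
Project Iota | IT | 61613
Project Alpha | Finance | 28337
Project Epsilon | Marketing | 24857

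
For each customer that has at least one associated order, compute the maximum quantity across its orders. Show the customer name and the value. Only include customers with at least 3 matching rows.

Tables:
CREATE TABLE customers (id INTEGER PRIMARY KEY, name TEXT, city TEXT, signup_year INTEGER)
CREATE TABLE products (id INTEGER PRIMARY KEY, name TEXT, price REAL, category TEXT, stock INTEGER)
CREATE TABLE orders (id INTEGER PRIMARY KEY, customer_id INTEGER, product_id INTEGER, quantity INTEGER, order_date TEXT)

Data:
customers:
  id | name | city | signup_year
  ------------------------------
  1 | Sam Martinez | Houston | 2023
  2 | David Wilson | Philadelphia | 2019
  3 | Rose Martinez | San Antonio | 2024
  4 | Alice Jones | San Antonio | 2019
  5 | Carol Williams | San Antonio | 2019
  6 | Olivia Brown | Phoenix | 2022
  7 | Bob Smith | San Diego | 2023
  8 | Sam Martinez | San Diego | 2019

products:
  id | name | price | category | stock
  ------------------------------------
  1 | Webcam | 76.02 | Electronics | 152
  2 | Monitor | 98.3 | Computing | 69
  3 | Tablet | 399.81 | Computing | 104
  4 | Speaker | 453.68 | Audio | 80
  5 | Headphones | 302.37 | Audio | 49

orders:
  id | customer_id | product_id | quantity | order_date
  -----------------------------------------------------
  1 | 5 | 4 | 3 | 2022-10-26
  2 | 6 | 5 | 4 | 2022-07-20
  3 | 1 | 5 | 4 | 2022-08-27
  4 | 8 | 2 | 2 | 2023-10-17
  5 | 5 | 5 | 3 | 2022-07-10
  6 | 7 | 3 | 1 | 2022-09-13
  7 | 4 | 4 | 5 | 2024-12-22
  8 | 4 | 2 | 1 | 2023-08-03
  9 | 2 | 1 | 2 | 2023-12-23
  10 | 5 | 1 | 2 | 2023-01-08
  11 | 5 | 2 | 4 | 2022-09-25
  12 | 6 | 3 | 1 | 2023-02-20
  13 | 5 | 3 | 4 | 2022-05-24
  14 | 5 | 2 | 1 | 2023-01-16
SELECT p.name, MAX(c.quantity) AS max_quantity FROM orders c JOIN customers p ON c.customer_id = p.id GROUP BY p.id, p.name HAVING COUNT(*) >= 3

Execution result:
name | max_quantity
Carol Williams | 4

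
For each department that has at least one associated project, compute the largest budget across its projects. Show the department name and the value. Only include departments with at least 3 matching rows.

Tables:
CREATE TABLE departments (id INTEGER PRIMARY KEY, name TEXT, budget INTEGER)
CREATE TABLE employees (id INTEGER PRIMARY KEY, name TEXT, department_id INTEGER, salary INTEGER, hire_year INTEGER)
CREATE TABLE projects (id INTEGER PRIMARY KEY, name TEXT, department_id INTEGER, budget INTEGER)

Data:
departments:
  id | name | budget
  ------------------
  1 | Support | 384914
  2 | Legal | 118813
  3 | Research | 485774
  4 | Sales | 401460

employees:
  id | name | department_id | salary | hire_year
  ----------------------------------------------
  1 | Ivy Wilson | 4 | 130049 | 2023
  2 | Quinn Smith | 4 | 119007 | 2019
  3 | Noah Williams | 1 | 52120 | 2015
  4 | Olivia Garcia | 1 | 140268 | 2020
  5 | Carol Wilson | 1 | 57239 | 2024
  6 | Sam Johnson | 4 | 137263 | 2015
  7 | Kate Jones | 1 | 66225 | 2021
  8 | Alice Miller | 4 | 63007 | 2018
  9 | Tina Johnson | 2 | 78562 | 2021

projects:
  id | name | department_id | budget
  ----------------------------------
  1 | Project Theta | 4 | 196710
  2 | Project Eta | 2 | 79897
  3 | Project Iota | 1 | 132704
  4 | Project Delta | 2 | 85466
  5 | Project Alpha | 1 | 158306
SELECT p.name, MAX(c.budget) AS max_budget FROM projects c JOIN departments p ON c.department_id = p.id GROUP BY p.id, p.name HAVING COUNT(*) >= 3

Execution result:
(no rows)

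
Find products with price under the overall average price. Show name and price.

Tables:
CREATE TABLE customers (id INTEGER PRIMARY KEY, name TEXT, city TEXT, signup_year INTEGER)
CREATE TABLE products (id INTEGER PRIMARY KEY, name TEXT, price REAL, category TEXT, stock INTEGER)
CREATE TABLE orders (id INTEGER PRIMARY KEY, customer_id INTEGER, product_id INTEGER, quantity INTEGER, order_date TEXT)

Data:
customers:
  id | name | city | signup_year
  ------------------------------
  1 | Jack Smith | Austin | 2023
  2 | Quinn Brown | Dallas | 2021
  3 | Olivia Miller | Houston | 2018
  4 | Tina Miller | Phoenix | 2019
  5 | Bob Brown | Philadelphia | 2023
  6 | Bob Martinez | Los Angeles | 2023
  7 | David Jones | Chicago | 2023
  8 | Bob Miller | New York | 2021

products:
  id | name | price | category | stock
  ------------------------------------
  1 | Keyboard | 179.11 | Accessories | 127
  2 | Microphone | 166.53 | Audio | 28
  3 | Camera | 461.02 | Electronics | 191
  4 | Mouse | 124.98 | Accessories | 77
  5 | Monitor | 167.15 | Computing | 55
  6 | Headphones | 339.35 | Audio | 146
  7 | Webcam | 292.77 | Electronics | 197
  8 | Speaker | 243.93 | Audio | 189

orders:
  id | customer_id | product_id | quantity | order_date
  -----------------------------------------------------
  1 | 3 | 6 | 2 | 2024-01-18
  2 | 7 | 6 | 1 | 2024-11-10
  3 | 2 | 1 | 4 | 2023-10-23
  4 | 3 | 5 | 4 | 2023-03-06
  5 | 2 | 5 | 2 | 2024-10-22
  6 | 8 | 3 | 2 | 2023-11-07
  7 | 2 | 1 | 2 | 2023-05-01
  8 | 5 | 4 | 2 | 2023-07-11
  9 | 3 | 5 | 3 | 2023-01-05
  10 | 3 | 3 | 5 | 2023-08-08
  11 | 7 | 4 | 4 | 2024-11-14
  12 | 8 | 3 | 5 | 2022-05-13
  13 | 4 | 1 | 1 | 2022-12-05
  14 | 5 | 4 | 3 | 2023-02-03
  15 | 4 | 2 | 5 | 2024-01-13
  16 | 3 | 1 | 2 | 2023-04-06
SELECT name, price FROM products WHERE price < (SELECT AVG(price) FROM products)

Execution result:
name | price
Keyboard | 179.11
Microphone | 166.53
Mouse | 124.98
Monitor | 167.15
Speaker | 243.93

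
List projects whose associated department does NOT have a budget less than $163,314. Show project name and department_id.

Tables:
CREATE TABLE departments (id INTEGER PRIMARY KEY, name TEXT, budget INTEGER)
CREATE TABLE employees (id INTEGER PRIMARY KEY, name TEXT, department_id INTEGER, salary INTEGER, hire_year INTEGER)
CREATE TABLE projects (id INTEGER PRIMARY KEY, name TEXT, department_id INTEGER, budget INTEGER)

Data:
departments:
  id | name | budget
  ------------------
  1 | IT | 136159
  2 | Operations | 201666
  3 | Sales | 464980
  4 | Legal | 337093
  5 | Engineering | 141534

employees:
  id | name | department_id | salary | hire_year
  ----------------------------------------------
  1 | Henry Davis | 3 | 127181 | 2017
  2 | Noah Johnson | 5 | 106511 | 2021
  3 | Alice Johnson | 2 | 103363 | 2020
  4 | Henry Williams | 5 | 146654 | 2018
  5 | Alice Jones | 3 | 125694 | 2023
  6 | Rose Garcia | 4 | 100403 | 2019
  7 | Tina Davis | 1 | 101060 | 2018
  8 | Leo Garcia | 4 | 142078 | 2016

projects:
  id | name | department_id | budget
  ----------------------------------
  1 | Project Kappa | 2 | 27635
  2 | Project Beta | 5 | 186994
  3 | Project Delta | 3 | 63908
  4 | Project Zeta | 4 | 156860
SELECT name, department_id FROM projects WHERE department_id NOT IN (SELECT id FROM departments WHERE budget < 163314)

Execution result:
name | department_id
Project Kappa | 2
Project Delta | 3
Project Zeta | 4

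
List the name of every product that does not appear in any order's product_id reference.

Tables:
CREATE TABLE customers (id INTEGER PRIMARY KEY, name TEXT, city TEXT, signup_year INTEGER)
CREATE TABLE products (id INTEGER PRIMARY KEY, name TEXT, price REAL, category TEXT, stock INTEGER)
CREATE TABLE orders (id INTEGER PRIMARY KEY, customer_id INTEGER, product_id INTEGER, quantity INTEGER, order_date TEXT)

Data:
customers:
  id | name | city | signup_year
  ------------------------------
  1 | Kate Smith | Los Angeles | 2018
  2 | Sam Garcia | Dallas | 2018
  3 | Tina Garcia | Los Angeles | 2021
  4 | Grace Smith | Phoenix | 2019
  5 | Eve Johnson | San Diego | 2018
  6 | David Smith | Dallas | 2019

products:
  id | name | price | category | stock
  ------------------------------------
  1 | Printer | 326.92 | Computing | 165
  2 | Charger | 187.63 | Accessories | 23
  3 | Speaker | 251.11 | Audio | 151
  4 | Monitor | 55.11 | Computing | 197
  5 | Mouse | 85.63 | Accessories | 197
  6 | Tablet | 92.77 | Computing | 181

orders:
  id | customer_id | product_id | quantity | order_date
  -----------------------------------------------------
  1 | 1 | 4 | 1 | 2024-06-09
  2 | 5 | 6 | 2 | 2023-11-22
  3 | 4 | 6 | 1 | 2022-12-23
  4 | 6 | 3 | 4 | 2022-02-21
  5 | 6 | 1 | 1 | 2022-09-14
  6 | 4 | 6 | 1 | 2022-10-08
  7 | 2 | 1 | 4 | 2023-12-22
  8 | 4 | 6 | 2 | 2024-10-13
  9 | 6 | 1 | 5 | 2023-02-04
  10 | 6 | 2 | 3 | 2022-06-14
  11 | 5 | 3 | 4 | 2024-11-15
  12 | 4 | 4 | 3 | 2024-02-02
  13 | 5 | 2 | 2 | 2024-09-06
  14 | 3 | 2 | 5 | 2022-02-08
SELECT p.name FROM products p LEFT JOIN orders c ON c.product_id = p.id WHERE c.id IS NULL

Execution result:
Mouse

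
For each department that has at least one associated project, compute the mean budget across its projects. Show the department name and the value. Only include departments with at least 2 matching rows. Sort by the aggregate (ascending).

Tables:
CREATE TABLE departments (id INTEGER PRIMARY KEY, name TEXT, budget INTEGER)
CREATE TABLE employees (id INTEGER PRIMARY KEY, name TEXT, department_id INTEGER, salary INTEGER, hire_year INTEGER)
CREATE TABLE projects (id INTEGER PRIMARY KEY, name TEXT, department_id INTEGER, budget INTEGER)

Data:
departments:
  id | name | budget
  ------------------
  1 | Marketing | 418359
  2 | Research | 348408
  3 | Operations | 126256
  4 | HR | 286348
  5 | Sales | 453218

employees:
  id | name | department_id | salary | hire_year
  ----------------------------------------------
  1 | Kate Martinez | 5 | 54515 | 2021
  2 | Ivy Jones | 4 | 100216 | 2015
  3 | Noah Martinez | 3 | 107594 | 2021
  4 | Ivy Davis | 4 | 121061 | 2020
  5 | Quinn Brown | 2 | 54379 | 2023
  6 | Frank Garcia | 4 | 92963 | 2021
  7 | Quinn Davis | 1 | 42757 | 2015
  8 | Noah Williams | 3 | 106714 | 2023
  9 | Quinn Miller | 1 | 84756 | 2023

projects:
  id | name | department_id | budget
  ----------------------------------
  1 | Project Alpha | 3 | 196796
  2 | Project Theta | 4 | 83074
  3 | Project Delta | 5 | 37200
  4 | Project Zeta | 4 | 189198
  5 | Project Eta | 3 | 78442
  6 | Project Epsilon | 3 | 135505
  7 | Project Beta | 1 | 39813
SELECT p.name, AVG(c.budget) AS avg_budget FROM projects c JOIN departments p ON c.department_id = p.id GROUP BY p.id, p.name HAVING COUNT(*) >= 2 ORDER BY avg_budget ASC

Execution result:
name | avg_budget
HR | 136136.00
Operations | 136914.33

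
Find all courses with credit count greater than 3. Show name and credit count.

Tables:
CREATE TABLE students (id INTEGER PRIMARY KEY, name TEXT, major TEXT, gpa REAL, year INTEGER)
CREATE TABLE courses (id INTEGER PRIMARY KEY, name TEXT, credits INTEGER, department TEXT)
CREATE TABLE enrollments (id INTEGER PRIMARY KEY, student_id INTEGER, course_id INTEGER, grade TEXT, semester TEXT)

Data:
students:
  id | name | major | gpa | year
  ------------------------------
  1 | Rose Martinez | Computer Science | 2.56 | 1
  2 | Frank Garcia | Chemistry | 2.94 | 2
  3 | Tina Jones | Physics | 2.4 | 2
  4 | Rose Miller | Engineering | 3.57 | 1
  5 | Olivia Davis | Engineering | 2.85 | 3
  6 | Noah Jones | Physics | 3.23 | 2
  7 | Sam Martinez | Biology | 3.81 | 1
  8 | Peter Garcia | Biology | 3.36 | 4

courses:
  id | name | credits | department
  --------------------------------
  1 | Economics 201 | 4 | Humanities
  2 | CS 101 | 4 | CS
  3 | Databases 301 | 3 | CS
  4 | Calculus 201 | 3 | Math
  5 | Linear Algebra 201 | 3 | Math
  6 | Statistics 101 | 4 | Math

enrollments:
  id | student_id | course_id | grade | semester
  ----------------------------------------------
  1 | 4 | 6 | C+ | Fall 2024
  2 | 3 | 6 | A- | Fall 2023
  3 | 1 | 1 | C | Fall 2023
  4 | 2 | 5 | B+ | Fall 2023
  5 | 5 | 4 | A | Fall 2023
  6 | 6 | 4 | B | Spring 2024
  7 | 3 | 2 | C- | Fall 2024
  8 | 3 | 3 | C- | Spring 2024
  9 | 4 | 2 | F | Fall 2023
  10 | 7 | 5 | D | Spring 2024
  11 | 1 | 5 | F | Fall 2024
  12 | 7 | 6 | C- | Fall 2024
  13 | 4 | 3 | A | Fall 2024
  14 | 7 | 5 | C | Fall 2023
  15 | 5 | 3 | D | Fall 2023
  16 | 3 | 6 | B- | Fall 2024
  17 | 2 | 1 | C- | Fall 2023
SELECT name, credits FROM courses WHERE credits > 3

Execution result:
name | credits
Economics 201 | 4
CS 101 | 4
Statistics 101 | 4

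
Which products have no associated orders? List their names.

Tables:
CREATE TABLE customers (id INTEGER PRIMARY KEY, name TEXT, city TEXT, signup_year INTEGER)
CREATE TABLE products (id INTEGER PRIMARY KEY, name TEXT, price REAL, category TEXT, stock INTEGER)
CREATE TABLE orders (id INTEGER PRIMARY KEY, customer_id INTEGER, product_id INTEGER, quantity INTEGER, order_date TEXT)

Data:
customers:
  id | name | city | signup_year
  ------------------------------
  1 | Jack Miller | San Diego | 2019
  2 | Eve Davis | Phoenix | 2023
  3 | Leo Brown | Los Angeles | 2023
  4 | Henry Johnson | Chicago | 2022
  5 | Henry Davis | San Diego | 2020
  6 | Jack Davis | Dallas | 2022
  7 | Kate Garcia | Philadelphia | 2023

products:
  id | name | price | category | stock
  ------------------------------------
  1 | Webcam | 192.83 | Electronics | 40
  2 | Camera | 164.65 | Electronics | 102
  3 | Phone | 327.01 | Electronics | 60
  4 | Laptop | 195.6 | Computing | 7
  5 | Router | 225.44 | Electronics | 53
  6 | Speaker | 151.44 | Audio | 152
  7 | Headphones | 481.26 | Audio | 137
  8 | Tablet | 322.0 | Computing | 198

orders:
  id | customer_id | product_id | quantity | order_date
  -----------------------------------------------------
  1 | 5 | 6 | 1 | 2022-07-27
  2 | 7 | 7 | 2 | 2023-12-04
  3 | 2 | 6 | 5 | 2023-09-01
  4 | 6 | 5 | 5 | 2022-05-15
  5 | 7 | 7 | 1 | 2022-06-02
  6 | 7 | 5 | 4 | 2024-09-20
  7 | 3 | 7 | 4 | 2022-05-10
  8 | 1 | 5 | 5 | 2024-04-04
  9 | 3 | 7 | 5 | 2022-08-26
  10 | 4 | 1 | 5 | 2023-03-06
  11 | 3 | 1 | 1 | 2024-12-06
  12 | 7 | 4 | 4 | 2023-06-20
SELECT p.name FROM products p LEFT JOIN orders c ON c.product_id = p.id WHERE c.id IS NULL

Execution result:
name
Camera
Phone
Tablet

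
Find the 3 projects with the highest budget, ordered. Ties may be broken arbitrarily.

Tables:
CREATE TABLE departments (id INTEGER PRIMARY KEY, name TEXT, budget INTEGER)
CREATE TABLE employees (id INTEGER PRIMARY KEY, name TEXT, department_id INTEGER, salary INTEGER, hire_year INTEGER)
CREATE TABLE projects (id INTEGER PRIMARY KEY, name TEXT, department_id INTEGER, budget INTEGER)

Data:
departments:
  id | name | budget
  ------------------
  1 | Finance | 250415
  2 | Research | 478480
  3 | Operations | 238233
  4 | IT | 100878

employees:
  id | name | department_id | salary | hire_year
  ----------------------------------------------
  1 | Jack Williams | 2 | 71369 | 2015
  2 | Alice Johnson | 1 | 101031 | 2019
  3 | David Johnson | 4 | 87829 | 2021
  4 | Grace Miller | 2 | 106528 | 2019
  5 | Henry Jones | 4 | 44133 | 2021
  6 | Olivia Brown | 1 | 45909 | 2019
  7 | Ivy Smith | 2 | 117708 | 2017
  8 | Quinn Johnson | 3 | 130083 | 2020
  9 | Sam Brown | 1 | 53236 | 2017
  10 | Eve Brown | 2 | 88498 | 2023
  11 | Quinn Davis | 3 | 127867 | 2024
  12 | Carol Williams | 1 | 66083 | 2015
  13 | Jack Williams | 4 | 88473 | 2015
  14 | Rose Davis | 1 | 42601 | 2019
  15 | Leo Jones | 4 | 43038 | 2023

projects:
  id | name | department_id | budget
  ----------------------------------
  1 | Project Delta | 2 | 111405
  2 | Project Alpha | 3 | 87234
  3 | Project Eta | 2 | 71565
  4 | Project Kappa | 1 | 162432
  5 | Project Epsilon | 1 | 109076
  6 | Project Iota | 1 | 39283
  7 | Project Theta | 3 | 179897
SELECT name, budget FROM projects ORDER BY budget DESC LIMIT 3

Execution result:
name | budget
Project Theta | 179897
Project Kappa | 162432
Project Delta | 111405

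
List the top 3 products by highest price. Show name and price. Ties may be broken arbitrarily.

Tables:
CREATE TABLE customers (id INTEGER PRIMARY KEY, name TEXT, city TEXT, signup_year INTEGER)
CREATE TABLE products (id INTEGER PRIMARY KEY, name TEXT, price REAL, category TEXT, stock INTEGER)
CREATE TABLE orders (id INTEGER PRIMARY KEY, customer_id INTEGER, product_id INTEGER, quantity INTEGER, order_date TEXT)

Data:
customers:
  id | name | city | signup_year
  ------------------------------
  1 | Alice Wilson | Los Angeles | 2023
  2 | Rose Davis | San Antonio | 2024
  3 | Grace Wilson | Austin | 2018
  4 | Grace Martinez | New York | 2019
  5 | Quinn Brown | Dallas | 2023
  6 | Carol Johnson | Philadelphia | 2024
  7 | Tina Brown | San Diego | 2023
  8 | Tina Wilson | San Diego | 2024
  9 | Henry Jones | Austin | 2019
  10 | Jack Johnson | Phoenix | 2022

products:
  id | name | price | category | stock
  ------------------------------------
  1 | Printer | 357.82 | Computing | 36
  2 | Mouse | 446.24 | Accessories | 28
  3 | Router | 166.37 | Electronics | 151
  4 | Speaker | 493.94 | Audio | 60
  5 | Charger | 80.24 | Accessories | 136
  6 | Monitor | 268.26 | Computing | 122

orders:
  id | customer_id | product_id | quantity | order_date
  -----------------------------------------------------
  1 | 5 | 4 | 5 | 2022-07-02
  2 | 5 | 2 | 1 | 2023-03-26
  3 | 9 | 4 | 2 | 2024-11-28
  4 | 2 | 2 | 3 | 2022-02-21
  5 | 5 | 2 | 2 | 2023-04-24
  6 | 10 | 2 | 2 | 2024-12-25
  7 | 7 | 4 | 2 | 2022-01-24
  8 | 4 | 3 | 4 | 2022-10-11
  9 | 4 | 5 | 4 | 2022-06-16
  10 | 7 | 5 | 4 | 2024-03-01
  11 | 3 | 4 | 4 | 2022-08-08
SELECT name, price FROM products ORDER BY price DESC LIMIT 3

Execution result:
name | price
Speaker | 493.94
Mouse | 446.24
Printer | 357.82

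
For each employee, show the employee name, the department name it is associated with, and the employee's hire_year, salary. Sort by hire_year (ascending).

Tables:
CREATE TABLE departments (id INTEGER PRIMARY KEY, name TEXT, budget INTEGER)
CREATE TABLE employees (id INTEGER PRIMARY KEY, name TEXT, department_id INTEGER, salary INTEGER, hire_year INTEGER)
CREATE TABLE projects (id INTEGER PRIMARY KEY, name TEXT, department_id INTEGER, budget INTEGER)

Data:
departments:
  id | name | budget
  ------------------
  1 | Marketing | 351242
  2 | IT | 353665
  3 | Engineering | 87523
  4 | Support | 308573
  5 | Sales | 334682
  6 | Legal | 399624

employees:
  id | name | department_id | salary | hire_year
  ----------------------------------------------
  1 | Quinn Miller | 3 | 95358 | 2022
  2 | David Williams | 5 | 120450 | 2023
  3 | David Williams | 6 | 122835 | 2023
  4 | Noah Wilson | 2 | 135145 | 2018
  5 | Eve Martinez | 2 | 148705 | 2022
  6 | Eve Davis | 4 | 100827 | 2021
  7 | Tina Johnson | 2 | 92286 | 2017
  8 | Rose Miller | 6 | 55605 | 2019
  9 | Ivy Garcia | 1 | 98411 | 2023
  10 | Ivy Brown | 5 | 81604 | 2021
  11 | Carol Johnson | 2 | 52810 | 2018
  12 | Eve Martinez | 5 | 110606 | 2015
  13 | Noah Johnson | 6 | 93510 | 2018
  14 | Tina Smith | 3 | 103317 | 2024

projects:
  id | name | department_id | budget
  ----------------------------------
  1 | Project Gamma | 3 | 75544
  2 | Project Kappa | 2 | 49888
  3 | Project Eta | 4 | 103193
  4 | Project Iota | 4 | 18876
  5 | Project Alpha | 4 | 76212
SELECT c.name, p.name AS department, c.hire_year, c.salary FROM employees c JOIN departments p ON c.department_id = p.id ORDER BY c.hire_year ASC

Execution result:
name | department | hire_year | salary
Eve Martinez | Sales | 2015 | 110606
Tina Johnson | IT | 2017 | 92286
Noah Wilson | IT | 2018 | 135145
Carol Johnson | IT | 2018 | 52810
Noah Johnson | Legal | 2018 | 93510
Rose Miller | Legal | 2019 | 55605
Eve Davis | Support | 2021 | 100827
Ivy Brown | Sales | 2021 | 81604
Quinn Miller | Engineering | 2022 | 95358
Eve Martinez | IT | 2022 | 148705
David Williams | Sales | 2023 | 120450
David Williams | Legal | 2023 | 122835
Ivy Garcia | Marketing | 2023 | 98411
Tina Smith | Engineering | 2024 | 103317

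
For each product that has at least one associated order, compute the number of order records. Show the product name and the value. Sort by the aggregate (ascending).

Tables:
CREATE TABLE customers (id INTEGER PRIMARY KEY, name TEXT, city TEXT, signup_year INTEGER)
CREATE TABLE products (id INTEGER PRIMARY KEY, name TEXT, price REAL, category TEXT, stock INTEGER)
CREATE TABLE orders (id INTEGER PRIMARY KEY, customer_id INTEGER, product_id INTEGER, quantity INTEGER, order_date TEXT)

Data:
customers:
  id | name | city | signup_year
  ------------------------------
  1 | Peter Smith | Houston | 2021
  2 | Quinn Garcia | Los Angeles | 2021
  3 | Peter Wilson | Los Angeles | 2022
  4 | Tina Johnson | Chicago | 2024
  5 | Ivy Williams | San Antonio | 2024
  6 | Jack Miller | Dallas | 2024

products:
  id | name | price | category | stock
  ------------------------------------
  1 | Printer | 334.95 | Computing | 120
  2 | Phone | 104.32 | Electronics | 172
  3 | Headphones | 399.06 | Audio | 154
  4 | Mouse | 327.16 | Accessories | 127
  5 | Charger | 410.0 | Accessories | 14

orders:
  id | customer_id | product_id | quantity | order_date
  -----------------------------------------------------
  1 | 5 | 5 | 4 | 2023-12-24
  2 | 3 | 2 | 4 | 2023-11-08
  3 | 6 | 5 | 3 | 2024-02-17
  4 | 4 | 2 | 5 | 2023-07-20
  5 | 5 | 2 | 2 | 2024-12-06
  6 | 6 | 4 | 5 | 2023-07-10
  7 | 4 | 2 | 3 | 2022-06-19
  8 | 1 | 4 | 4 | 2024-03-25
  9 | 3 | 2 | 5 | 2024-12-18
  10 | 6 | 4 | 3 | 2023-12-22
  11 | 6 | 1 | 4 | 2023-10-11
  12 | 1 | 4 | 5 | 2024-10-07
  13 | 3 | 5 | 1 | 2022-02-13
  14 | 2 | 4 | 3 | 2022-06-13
SELECT p.name, COUNT(*) AS n FROM orders c JOIN products p ON c.product_id = p.id GROUP BY p.id, p.name ORDER BY n ASC

Execution result:
name | n
Printer | 1
Charger | 3
Phone | 5
Mouse | 5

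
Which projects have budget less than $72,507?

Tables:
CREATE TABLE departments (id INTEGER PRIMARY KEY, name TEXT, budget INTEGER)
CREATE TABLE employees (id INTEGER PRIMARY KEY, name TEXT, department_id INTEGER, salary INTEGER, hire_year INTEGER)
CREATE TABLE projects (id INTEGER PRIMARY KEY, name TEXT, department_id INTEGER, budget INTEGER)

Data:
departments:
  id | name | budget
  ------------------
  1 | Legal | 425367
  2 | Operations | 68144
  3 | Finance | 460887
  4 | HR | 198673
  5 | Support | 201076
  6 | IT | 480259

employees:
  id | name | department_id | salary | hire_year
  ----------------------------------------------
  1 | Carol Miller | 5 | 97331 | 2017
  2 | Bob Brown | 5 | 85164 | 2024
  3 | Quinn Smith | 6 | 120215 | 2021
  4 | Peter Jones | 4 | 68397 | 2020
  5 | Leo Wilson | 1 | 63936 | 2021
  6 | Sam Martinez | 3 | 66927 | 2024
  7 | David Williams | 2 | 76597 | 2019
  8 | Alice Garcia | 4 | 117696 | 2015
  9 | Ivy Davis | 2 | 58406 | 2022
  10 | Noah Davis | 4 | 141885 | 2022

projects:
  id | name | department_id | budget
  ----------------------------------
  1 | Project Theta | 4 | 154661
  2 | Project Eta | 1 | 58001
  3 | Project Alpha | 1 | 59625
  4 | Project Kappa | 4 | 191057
SELECT name, budget FROM projects WHERE budget < 72507

Execution result:
name | budget
Project Eta | 58001
Project Alpha | 59625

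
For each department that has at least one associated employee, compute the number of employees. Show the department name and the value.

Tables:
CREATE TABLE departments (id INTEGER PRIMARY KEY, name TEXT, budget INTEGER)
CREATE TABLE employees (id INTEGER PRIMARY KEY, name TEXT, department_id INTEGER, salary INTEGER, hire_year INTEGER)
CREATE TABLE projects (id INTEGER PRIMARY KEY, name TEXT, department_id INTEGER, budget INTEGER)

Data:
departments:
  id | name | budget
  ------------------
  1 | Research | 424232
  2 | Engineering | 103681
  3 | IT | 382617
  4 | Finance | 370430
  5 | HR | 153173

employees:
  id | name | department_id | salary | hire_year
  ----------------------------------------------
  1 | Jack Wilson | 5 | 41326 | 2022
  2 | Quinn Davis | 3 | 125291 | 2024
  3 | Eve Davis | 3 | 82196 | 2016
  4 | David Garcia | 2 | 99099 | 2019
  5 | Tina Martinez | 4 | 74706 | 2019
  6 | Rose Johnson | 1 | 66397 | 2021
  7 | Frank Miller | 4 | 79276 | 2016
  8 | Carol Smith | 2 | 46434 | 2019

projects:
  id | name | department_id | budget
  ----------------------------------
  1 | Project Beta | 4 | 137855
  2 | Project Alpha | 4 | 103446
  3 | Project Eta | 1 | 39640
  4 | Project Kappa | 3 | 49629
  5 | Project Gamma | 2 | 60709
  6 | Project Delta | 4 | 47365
SELECT p.name, COUNT(*) AS n FROM employees c JOIN departments p ON c.department_id = p.id GROUP BY p.id, p.name

Execution result:
name | n
Research | 1
Engineering | 2
IT | 2
Finance | 2
HR | 1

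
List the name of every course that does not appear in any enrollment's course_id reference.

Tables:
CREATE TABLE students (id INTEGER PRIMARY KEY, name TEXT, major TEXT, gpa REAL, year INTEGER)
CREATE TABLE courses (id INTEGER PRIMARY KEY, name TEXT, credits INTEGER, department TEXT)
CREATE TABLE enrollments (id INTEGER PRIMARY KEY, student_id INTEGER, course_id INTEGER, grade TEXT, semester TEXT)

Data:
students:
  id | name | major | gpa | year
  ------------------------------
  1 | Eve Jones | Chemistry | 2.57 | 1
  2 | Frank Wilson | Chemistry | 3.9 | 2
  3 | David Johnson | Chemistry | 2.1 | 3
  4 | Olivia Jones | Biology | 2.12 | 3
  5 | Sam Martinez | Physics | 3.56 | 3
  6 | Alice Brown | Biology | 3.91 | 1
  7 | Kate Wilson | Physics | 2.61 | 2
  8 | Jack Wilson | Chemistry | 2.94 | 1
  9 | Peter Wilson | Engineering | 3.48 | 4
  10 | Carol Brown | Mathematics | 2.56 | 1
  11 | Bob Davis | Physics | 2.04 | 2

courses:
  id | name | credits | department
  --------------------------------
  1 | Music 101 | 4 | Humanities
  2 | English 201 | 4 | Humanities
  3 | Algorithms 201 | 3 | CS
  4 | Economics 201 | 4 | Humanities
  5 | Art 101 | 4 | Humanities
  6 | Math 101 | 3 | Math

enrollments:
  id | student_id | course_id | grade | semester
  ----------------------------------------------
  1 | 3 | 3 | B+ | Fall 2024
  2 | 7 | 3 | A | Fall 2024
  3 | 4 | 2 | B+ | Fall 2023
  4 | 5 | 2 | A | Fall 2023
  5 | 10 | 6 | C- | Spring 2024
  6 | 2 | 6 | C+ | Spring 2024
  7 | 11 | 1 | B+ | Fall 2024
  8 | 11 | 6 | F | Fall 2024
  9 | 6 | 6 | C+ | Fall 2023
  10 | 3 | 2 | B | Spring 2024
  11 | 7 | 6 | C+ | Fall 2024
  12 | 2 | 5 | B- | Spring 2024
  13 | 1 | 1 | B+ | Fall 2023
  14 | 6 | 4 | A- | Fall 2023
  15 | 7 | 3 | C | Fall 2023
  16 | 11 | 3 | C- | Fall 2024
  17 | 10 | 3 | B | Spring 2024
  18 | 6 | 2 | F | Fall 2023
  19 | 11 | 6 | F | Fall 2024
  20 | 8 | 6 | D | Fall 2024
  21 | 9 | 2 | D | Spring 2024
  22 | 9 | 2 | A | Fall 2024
SELECT p.name FROM courses p LEFT JOIN enrollments c ON c.course_id = p.id WHERE c.id IS NULL

Execution result:
(no rows)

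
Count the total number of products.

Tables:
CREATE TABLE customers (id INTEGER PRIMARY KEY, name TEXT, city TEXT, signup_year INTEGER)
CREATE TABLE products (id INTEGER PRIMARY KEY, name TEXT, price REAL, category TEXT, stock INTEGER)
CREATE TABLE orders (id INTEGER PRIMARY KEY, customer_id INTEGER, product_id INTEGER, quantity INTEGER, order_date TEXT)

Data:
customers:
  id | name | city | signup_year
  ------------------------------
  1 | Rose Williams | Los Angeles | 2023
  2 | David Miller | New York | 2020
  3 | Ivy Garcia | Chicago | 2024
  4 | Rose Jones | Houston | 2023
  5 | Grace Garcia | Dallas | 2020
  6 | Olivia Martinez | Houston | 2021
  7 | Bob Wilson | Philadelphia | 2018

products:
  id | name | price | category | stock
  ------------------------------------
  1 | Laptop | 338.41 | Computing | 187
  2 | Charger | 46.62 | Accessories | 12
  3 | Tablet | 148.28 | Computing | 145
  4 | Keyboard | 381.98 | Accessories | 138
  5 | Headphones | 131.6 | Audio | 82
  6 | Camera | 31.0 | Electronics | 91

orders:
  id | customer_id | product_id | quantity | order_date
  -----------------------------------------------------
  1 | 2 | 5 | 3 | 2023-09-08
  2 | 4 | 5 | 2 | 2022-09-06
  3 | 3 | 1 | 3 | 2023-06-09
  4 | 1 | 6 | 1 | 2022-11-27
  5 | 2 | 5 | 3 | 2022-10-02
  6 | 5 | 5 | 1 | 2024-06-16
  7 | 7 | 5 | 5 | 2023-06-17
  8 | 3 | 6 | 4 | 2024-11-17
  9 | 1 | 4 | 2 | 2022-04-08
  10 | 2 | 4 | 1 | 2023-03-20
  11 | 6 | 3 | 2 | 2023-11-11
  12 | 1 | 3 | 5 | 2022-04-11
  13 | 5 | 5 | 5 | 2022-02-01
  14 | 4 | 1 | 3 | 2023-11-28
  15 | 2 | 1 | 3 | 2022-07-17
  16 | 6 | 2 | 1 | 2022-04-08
SELECT COUNT(*) FROM products

Execution result:
6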